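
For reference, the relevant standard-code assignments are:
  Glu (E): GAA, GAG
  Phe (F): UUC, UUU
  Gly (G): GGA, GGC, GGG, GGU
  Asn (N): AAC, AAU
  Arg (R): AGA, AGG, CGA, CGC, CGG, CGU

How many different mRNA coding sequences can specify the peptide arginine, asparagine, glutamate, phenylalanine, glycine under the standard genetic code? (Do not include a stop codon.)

Arg: 6 codons.
Asn: 2 codons.
Glu: 2 codons.
Phe: 2 codons.
Gly: 4 codons.
6 × 2 × 2 × 2 × 4 = 192.

192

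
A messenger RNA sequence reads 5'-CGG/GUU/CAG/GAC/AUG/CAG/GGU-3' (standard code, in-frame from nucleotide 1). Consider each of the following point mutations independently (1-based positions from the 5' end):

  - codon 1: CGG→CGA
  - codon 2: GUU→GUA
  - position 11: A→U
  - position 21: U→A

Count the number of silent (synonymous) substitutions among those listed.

3

Codon 1: CGG (Arg) → CGA (Arg) — synonymous.
Codon 2: GUU (Val) → GUA (Val) — synonymous.
Codon 4: GAC (Asp) → GUC (Val) — missense.
Codon 7: GGU (Gly) → GGA (Gly) — synonymous.
Synonymous: 3 of 4.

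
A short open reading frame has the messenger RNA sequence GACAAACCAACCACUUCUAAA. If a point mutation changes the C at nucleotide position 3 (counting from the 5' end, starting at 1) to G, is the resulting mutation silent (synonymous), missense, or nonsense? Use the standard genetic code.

Position 3 falls in codon 1: GAC → Asp.
After the substitution the codon is GAG → Glu.
Asp ≠ Glu, so this is a missense mutation.

missense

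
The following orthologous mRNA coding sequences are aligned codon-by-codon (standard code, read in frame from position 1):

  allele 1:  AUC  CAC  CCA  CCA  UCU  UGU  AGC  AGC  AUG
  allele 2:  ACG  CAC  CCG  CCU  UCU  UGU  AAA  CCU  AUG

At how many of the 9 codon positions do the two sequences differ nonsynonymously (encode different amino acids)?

3

Codon 1: AUC Ile / ACG Thr — nonsynonymous.
Codon 2: CAC His / CAC His — identical.
Codon 3: CCA Pro / CCG Pro — synonymous.
Codon 4: CCA Pro / CCU Pro — synonymous.
Codon 5: UCU Ser / UCU Ser — identical.
Codon 6: UGU Cys / UGU Cys — identical.
Codon 7: AGC Ser / AAA Lys — nonsynonymous.
Codon 8: AGC Ser / CCU Pro — nonsynonymous.
Codon 9: AUG Met / AUG Met — identical.
Nonsynonymous differences: 3.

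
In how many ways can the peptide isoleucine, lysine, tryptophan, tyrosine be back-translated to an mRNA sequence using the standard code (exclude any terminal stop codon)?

12

Ile: 3 codons.
Lys: 2 codons.
Trp: 1 codon.
Tyr: 2 codons.
3 × 2 × 1 × 2 = 12.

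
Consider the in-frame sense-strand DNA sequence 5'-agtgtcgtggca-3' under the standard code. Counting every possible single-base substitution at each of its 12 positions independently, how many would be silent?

10

Codon 1 (AGT, Ser): 1 synonymous substitution.
Codon 2 (GTC, Val): 3 synonymous substitutions.
Codon 3 (GTG, Val): 3 synonymous substitutions.
Codon 4 (GCA, Ala): 3 synonymous substitutions.
Total: 1 + 3 + 3 + 3 = 10.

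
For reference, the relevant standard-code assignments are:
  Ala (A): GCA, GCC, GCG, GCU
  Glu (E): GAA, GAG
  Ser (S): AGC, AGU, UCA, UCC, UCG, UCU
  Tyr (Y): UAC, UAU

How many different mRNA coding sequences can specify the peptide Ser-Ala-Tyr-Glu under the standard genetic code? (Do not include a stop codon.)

Ser: 6 codons.
Ala: 4 codons.
Tyr: 2 codons.
Glu: 2 codons.
6 × 4 × 2 × 2 = 96.

96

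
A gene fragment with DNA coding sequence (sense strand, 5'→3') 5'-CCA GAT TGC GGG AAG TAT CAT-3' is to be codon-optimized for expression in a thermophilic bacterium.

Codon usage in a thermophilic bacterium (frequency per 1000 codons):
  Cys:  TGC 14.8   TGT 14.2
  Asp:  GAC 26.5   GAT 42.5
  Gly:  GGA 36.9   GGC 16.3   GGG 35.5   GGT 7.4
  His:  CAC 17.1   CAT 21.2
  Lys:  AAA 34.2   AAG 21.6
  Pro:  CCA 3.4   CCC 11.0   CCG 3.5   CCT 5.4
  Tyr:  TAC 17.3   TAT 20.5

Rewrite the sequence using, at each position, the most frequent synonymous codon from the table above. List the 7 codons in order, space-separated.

CCC GAT TGC GGA AAA TAT CAT

Codon 1 (Pro): best is CCC at 11.0.
Codon 2 (Asp): best is GAT at 42.5.
Codon 3 (Cys): best is TGC at 14.8.
Codon 4 (Gly): best is GGA at 36.9.
Codon 5 (Lys): best is AAA at 34.2.
Codon 6 (Tyr): best is TAT at 20.5.
Codon 7 (His): best is CAT at 21.2.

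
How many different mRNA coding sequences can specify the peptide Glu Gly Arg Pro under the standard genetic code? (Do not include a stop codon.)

192

Glu: 2 codons.
Gly: 4 codons.
Arg: 6 codons.
Pro: 4 codons.
2 × 4 × 6 × 4 = 192.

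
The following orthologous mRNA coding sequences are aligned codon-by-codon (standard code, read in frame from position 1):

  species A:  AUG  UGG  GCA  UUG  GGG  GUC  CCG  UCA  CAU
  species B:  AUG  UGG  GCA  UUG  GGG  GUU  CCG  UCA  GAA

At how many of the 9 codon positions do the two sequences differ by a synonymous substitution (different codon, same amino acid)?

Codon 1: AUG Met / AUG Met — identical.
Codon 2: UGG Trp / UGG Trp — identical.
Codon 3: GCA Ala / GCA Ala — identical.
Codon 4: UUG Leu / UUG Leu — identical.
Codon 5: GGG Gly / GGG Gly — identical.
Codon 6: GUC Val / GUU Val — synonymous.
Codon 7: CCG Pro / CCG Pro — identical.
Codon 8: UCA Ser / UCA Ser — identical.
Codon 9: CAU His / GAA Glu — nonsynonymous.
Synonymous differences: 1.

1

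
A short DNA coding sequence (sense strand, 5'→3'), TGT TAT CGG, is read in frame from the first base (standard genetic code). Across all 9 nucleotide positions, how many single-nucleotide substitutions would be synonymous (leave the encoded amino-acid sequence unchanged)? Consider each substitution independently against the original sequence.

6

Codon 1 (TGT, Cys): 1 synonymous substitution.
Codon 2 (TAT, Tyr): 1 synonymous substitution.
Codon 3 (CGG, Arg): 4 synonymous substitutions.
Total: 1 + 1 + 4 = 6.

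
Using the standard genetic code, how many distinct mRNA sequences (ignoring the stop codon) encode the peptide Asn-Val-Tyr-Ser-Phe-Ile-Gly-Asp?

4608

Asn: 2 codons.
Val: 4 codons.
Tyr: 2 codons.
Ser: 6 codons.
Phe: 2 codons.
Ile: 3 codons.
Gly: 4 codons.
Asp: 2 codons.
2 × 4 × 2 × 6 × 2 × 3 × 4 × 2 = 4608.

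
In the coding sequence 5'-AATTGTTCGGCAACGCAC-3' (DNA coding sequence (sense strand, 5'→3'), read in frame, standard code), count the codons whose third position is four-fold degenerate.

Codon 1 AAT (Asn): third position 2-fold.
Codon 2 TGT (Cys): third position 2-fold.
Codon 3 TCG (Ser): third position 4-fold.
Codon 4 GCA (Ala): third position 4-fold.
Codon 5 ACG (Thr): third position 4-fold.
Codon 6 CAC (His): third position 2-fold.
Four-fold degenerate third positions: 3.

3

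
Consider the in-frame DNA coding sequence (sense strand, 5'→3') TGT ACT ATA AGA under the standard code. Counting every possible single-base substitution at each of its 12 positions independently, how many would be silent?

8

Codon 1 (TGT, Cys): 1 synonymous substitution.
Codon 2 (ACT, Thr): 3 synonymous substitutions.
Codon 3 (ATA, Ile): 2 synonymous substitutions.
Codon 4 (AGA, Arg): 2 synonymous substitutions.
Total: 1 + 3 + 2 + 2 = 8.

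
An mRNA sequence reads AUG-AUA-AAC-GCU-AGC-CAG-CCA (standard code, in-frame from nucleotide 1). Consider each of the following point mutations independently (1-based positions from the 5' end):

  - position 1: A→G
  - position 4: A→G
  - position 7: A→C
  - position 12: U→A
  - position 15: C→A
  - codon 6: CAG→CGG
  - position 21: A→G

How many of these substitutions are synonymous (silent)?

Codon 1: AUG (Met) → GUG (Val) — missense.
Codon 2: AUA (Ile) → GUA (Val) — missense.
Codon 3: AAC (Asn) → CAC (His) — missense.
Codon 4: GCU (Ala) → GCA (Ala) — synonymous.
Codon 5: AGC (Ser) → AGA (Arg) — missense.
Codon 6: CAG (Gln) → CGG (Arg) — missense.
Codon 7: CCA (Pro) → CCG (Pro) — synonymous.
Synonymous: 2 of 7.

2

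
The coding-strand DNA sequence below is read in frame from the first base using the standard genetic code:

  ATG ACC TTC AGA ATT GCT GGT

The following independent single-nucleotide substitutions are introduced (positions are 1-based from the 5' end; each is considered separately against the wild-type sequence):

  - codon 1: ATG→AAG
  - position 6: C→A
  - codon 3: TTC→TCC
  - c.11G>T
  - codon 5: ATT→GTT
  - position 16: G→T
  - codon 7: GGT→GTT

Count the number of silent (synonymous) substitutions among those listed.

Codon 1: ATG (Met) → AAG (Lys) — missense.
Codon 2: ACC (Thr) → ACA (Thr) — synonymous.
Codon 3: TTC (Phe) → TCC (Ser) — missense.
Codon 4: AGA (Arg) → ATA (Ile) — missense.
Codon 5: ATT (Ile) → GTT (Val) — missense.
Codon 6: GCT (Ala) → TCT (Ser) — missense.
Codon 7: GGT (Gly) → GTT (Val) — missense.
Synonymous: 1 of 7.

1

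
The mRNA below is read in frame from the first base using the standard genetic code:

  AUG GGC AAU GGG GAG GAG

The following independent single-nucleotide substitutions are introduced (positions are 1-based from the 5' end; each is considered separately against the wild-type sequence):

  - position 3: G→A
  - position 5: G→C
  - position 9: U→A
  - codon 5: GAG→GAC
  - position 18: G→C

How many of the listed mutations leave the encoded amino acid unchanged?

0

Codon 1: AUG (Met) → AUA (Ile) — missense.
Codon 2: GGC (Gly) → GCC (Ala) — missense.
Codon 3: AAU (Asn) → AAA (Lys) — missense.
Codon 5: GAG (Glu) → GAC (Asp) — missense.
Codon 6: GAG (Glu) → GAC (Asp) — missense.
Synonymous: 0 of 5.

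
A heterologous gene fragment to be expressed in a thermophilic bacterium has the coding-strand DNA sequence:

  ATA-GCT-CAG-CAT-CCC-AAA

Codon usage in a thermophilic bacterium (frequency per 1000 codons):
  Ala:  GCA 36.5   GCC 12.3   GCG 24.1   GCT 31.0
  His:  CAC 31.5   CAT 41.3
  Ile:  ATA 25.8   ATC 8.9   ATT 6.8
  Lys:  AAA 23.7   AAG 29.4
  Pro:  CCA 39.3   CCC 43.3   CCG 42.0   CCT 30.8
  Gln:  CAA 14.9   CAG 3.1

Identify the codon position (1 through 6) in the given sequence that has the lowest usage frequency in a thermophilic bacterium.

3

Codon 1 ATA (Ile): 25.8 per 1000.
Codon 2 GCT (Ala): 31.0 per 1000.
Codon 3 CAG (Gln): 3.1 per 1000.
Codon 4 CAT (His): 41.3 per 1000.
Codon 5 CCC (Pro): 43.3 per 1000.
Codon 6 AAA (Lys): 23.7 per 1000.
Lowest frequency is 3.1 at codon 3.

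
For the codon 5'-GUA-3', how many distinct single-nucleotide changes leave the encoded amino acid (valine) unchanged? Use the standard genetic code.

3

Position 1: none → 0 synonymous.
Position 2: none → 0 synonymous.
Position 3: GUU, GUC, GUG → 3 synonymous.
Total: 0 + 0 + 3 = 3.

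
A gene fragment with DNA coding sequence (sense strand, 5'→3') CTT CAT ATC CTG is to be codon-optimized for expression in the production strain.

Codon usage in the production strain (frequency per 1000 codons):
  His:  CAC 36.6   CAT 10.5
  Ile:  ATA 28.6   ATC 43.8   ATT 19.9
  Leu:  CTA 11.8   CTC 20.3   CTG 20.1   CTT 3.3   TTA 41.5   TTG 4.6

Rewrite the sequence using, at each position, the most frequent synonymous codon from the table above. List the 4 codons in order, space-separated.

TTA CAC ATC TTA

Codon 1 (Leu): best is TTA at 41.5.
Codon 2 (His): best is CAC at 36.6.
Codon 3 (Ile): best is ATC at 43.8.
Codon 4 (Leu): best is TTA at 41.5.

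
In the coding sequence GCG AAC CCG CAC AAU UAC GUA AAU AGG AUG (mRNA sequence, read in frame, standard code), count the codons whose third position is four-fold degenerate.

3

Codon 1 GCG (Ala): third position 4-fold.
Codon 2 AAC (Asn): third position 2-fold.
Codon 3 CCG (Pro): third position 4-fold.
Codon 4 CAC (His): third position 2-fold.
Codon 5 AAU (Asn): third position 2-fold.
Codon 6 UAC (Tyr): third position 2-fold.
Codon 7 GUA (Val): third position 4-fold.
Codon 8 AAU (Asn): third position 2-fold.
Codon 9 AGG (Arg): third position 2-fold.
Codon 10 AUG (Met): third position 1-fold.
Four-fold degenerate third positions: 3.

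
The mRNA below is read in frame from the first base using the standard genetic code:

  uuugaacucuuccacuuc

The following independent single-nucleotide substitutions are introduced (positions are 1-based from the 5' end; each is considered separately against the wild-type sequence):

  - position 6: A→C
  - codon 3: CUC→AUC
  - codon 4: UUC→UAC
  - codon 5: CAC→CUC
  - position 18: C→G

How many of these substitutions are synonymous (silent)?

Codon 2: GAA (Glu) → GAC (Asp) — missense.
Codon 3: CUC (Leu) → AUC (Ile) — missense.
Codon 4: UUC (Phe) → UAC (Tyr) — missense.
Codon 5: CAC (His) → CUC (Leu) — missense.
Codon 6: UUC (Phe) → UUG (Leu) — missense.
Synonymous: 0 of 5.

0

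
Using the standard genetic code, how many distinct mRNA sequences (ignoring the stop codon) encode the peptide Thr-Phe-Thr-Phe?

Thr: 4 codons.
Phe: 2 codons.
Thr: 4 codons.
Phe: 2 codons.
4 × 2 × 4 × 2 = 64.

64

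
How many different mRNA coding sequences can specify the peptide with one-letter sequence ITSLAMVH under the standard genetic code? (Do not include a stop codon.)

13824

Ile: 3 codons.
Thr: 4 codons.
Ser: 6 codons.
Leu: 6 codons.
Ala: 4 codons.
Met: 1 codon.
Val: 4 codons.
His: 2 codons.
3 × 4 × 6 × 6 × 4 × 1 × 4 × 2 = 13824.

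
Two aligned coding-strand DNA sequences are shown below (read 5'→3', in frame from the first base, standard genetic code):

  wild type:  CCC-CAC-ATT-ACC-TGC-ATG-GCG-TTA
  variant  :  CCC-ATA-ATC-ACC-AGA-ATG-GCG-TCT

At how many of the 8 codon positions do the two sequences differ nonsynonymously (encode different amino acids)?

3

Codon 1: CCC Pro / CCC Pro — identical.
Codon 2: CAC His / ATA Ile — nonsynonymous.
Codon 3: ATT Ile / ATC Ile — synonymous.
Codon 4: ACC Thr / ACC Thr — identical.
Codon 5: TGC Cys / AGA Arg — nonsynonymous.
Codon 6: ATG Met / ATG Met — identical.
Codon 7: GCG Ala / GCG Ala — identical.
Codon 8: TTA Leu / TCT Ser — nonsynonymous.
Nonsynonymous differences: 3.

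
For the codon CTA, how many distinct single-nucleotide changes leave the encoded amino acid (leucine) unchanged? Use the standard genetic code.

4

Position 1: TTA → 1 synonymous.
Position 2: none → 0 synonymous.
Position 3: CTT, CTC, CTG → 3 synonymous.
Total: 1 + 0 + 3 = 4.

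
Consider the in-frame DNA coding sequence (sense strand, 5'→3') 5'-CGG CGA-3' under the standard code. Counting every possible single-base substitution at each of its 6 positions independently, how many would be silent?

Codon 1 (CGG, Arg): 4 synonymous substitutions.
Codon 2 (CGA, Arg): 4 synonymous substitutions.
Total: 4 + 4 = 8.

8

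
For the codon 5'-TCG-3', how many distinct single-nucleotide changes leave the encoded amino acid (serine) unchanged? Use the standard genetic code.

Position 1: none → 0 synonymous.
Position 2: none → 0 synonymous.
Position 3: TCT, TCC, TCA → 3 synonymous.
Total: 0 + 0 + 3 = 3.

3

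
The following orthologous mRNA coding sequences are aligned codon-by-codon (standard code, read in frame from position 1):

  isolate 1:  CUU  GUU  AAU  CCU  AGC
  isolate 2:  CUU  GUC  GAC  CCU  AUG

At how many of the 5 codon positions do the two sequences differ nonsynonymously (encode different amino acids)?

2

Codon 1: CUU Leu / CUU Leu — identical.
Codon 2: GUU Val / GUC Val — synonymous.
Codon 3: AAU Asn / GAC Asp — nonsynonymous.
Codon 4: CCU Pro / CCU Pro — identical.
Codon 5: AGC Ser / AUG Met — nonsynonymous.
Nonsynonymous differences: 2.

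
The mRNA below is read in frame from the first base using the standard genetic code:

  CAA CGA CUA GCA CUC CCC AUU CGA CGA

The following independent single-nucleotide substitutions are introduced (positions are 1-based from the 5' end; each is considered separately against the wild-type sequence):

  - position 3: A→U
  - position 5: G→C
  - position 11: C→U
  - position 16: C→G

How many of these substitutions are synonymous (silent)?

Codon 1: CAA (Gln) → CAU (His) — missense.
Codon 2: CGA (Arg) → CCA (Pro) — missense.
Codon 4: GCA (Ala) → GUA (Val) — missense.
Codon 6: CCC (Pro) → GCC (Ala) — missense.
Synonymous: 0 of 4.

0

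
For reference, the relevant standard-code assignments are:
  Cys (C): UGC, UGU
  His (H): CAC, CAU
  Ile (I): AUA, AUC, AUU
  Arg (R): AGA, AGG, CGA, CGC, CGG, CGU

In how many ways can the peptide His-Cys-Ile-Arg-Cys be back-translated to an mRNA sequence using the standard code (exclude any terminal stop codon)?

144

His: 2 codons.
Cys: 2 codons.
Ile: 3 codons.
Arg: 6 codons.
Cys: 2 codons.
2 × 2 × 3 × 6 × 2 = 144.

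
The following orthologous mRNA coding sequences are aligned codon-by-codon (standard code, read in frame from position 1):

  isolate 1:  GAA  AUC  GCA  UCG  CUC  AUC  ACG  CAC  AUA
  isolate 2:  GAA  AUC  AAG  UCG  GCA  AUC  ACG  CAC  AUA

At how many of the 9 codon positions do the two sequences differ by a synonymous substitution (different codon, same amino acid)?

0

Codon 1: GAA Glu / GAA Glu — identical.
Codon 2: AUC Ile / AUC Ile — identical.
Codon 3: GCA Ala / AAG Lys — nonsynonymous.
Codon 4: UCG Ser / UCG Ser — identical.
Codon 5: CUC Leu / GCA Ala — nonsynonymous.
Codon 6: AUC Ile / AUC Ile — identical.
Codon 7: ACG Thr / ACG Thr — identical.
Codon 8: CAC His / CAC His — identical.
Codon 9: AUA Ile / AUA Ile — identical.
Synonymous differences: 0.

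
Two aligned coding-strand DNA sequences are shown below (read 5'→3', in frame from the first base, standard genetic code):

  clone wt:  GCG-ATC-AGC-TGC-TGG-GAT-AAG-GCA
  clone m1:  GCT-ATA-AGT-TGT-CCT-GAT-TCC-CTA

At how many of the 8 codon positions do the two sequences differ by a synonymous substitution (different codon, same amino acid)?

Codon 1: GCG Ala / GCT Ala — synonymous.
Codon 2: ATC Ile / ATA Ile — synonymous.
Codon 3: AGC Ser / AGT Ser — synonymous.
Codon 4: TGC Cys / TGT Cys — synonymous.
Codon 5: TGG Trp / CCT Pro — nonsynonymous.
Codon 6: GAT Asp / GAT Asp — identical.
Codon 7: AAG Lys / TCC Ser — nonsynonymous.
Codon 8: GCA Ala / CTA Leu — nonsynonymous.
Synonymous differences: 4.

4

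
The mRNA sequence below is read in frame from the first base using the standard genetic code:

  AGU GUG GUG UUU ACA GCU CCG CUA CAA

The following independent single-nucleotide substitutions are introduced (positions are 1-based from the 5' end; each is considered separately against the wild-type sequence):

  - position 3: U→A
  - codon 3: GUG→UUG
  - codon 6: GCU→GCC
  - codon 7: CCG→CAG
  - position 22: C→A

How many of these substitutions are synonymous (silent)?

Codon 1: AGU (Ser) → AGA (Arg) — missense.
Codon 3: GUG (Val) → UUG (Leu) — missense.
Codon 6: GCU (Ala) → GCC (Ala) — synonymous.
Codon 7: CCG (Pro) → CAG (Gln) — missense.
Codon 8: CUA (Leu) → AUA (Ile) — missense.
Synonymous: 1 of 5.

1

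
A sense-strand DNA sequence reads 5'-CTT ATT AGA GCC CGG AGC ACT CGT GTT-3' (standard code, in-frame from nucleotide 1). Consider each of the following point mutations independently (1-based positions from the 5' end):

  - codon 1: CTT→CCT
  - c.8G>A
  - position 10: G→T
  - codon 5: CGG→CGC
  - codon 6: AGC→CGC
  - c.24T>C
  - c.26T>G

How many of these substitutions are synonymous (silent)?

2

Codon 1: CTT (Leu) → CCT (Pro) — missense.
Codon 3: AGA (Arg) → AAA (Lys) — missense.
Codon 4: GCC (Ala) → TCC (Ser) — missense.
Codon 5: CGG (Arg) → CGC (Arg) — synonymous.
Codon 6: AGC (Ser) → CGC (Arg) — missense.
Codon 8: CGT (Arg) → CGC (Arg) — synonymous.
Codon 9: GTT (Val) → GGT (Gly) — missense.
Synonymous: 2 of 7.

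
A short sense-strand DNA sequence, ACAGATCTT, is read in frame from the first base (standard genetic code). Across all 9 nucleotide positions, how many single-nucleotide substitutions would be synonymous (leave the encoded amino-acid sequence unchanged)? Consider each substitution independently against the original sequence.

Codon 1 (ACA, Thr): 3 synonymous substitutions.
Codon 2 (GAT, Asp): 1 synonymous substitution.
Codon 3 (CTT, Leu): 3 synonymous substitutions.
Total: 3 + 1 + 3 = 7.

7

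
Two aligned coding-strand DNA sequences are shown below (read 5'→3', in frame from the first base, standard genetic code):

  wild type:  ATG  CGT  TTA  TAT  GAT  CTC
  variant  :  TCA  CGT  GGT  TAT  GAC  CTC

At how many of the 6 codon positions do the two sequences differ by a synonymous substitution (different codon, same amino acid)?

1

Codon 1: ATG Met / TCA Ser — nonsynonymous.
Codon 2: CGT Arg / CGT Arg — identical.
Codon 3: TTA Leu / GGT Gly — nonsynonymous.
Codon 4: TAT Tyr / TAT Tyr — identical.
Codon 5: GAT Asp / GAC Asp — synonymous.
Codon 6: CTC Leu / CTC Leu — identical.
Synonymous differences: 1.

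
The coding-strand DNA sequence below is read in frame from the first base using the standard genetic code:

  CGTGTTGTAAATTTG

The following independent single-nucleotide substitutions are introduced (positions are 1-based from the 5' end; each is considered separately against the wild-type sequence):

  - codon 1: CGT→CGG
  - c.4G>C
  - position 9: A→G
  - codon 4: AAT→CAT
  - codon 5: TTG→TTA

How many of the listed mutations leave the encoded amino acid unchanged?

3

Codon 1: CGT (Arg) → CGG (Arg) — synonymous.
Codon 2: GTT (Val) → CTT (Leu) — missense.
Codon 3: GTA (Val) → GTG (Val) — synonymous.
Codon 4: AAT (Asn) → CAT (His) — missense.
Codon 5: TTG (Leu) → TTA (Leu) — synonymous.
Synonymous: 3 of 5.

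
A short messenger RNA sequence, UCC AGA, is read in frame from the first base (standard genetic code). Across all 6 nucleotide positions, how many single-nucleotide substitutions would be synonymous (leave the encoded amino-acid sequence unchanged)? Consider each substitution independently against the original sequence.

Codon 1 (UCC, Ser): 3 synonymous substitutions.
Codon 2 (AGA, Arg): 2 synonymous substitutions.
Total: 3 + 2 = 5.

5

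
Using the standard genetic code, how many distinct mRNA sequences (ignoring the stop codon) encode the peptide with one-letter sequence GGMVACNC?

2048

Gly: 4 codons.
Gly: 4 codons.
Met: 1 codon.
Val: 4 codons.
Ala: 4 codons.
Cys: 2 codons.
Asn: 2 codons.
Cys: 2 codons.
4 × 4 × 1 × 4 × 4 × 2 × 2 × 2 = 2048.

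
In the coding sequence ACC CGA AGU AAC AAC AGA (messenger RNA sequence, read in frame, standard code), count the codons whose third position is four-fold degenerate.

Codon 1 ACC (Thr): third position 4-fold.
Codon 2 CGA (Arg): third position 4-fold.
Codon 3 AGU (Ser): third position 2-fold.
Codon 4 AAC (Asn): third position 2-fold.
Codon 5 AAC (Asn): third position 2-fold.
Codon 6 AGA (Arg): third position 2-fold.
Four-fold degenerate third positions: 2.

2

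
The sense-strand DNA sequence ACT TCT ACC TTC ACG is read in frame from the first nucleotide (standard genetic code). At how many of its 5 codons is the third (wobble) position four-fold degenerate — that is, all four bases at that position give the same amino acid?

4

Codon 1 ACT (Thr): third position 4-fold.
Codon 2 TCT (Ser): third position 4-fold.
Codon 3 ACC (Thr): third position 4-fold.
Codon 4 TTC (Phe): third position 2-fold.
Codon 5 ACG (Thr): third position 4-fold.
Four-fold degenerate third positions: 4.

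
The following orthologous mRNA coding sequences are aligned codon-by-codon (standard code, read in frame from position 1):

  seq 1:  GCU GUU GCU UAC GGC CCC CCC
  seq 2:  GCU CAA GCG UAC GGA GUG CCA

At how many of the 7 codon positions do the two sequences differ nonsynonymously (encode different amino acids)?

Codon 1: GCU Ala / GCU Ala — identical.
Codon 2: GUU Val / CAA Gln — nonsynonymous.
Codon 3: GCU Ala / GCG Ala — synonymous.
Codon 4: UAC Tyr / UAC Tyr — identical.
Codon 5: GGC Gly / GGA Gly — synonymous.
Codon 6: CCC Pro / GUG Val — nonsynonymous.
Codon 7: CCC Pro / CCA Pro — synonymous.
Nonsynonymous differences: 2.

2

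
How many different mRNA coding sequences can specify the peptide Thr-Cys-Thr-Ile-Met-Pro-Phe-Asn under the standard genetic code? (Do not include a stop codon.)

Thr: 4 codons.
Cys: 2 codons.
Thr: 4 codons.
Ile: 3 codons.
Met: 1 codon.
Pro: 4 codons.
Phe: 2 codons.
Asn: 2 codons.
4 × 2 × 4 × 3 × 1 × 4 × 2 × 2 = 1536.

1536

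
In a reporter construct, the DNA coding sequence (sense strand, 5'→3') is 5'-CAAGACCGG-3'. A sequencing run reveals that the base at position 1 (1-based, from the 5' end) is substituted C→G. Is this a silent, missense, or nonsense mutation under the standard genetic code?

Position 1 falls in codon 1: CAA → Gln.
After the substitution the codon is GAA → Glu.
Gln ≠ Glu, so this is a missense mutation.

missense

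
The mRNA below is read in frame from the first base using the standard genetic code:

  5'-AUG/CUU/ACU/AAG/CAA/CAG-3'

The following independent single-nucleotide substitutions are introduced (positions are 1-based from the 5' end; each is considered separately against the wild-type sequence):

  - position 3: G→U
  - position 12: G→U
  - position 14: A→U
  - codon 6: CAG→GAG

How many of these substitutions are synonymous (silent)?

0

Codon 1: AUG (Met) → AUU (Ile) — missense.
Codon 4: AAG (Lys) → AAU (Asn) — missense.
Codon 5: CAA (Gln) → CUA (Leu) — missense.
Codon 6: CAG (Gln) → GAG (Glu) — missense.
Synonymous: 0 of 4.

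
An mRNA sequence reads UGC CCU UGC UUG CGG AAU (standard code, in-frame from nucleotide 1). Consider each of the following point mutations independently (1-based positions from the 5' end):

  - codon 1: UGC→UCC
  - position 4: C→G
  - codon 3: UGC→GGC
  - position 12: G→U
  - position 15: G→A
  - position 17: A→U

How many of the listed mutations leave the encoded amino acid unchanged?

1

Codon 1: UGC (Cys) → UCC (Ser) — missense.
Codon 2: CCU (Pro) → GCU (Ala) — missense.
Codon 3: UGC (Cys) → GGC (Gly) — missense.
Codon 4: UUG (Leu) → UUU (Phe) — missense.
Codon 5: CGG (Arg) → CGA (Arg) — synonymous.
Codon 6: AAU (Asn) → AUU (Ile) — missense.
Synonymous: 1 of 6.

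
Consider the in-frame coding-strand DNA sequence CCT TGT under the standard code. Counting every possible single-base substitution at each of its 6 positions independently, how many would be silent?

4

Codon 1 (CCT, Pro): 3 synonymous substitutions.
Codon 2 (TGT, Cys): 1 synonymous substitution.
Total: 3 + 1 = 4.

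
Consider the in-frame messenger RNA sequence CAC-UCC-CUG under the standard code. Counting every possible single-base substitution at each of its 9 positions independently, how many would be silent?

Codon 1 (CAC, His): 1 synonymous substitution.
Codon 2 (UCC, Ser): 3 synonymous substitutions.
Codon 3 (CUG, Leu): 4 synonymous substitutions.
Total: 1 + 3 + 4 = 8.

8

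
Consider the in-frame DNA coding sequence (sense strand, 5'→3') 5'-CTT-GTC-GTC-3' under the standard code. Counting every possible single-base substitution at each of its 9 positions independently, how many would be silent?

Codon 1 (CTT, Leu): 3 synonymous substitutions.
Codon 2 (GTC, Val): 3 synonymous substitutions.
Codon 3 (GTC, Val): 3 synonymous substitutions.
Total: 3 + 3 + 3 = 9.

9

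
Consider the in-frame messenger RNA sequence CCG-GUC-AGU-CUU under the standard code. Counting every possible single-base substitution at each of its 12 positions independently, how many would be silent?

10

Codon 1 (CCG, Pro): 3 synonymous substitutions.
Codon 2 (GUC, Val): 3 synonymous substitutions.
Codon 3 (AGU, Ser): 1 synonymous substitution.
Codon 4 (CUU, Leu): 3 synonymous substitutions.
Total: 3 + 3 + 1 + 3 = 10.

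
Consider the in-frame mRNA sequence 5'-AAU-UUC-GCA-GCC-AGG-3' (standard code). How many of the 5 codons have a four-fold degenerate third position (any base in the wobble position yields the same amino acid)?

2

Codon 1 AAU (Asn): third position 2-fold.
Codon 2 UUC (Phe): third position 2-fold.
Codon 3 GCA (Ala): third position 4-fold.
Codon 4 GCC (Ala): third position 4-fold.
Codon 5 AGG (Arg): third position 2-fold.
Four-fold degenerate third positions: 2.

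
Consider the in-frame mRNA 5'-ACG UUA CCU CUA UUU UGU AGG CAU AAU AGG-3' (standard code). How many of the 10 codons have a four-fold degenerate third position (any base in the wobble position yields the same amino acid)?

3

Codon 1 ACG (Thr): third position 4-fold.
Codon 2 UUA (Leu): third position 2-fold.
Codon 3 CCU (Pro): third position 4-fold.
Codon 4 CUA (Leu): third position 4-fold.
Codon 5 UUU (Phe): third position 2-fold.
Codon 6 UGU (Cys): third position 2-fold.
Codon 7 AGG (Arg): third position 2-fold.
Codon 8 CAU (His): third position 2-fold.
Codon 9 AAU (Asn): third position 2-fold.
Codon 10 AGG (Arg): third position 2-fold.
Four-fold degenerate third positions: 3.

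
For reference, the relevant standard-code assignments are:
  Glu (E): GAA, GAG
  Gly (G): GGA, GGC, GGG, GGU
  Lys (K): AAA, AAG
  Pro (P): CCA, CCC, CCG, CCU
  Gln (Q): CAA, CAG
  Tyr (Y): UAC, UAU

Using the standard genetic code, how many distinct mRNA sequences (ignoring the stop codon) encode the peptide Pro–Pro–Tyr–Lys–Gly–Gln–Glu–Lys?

Pro: 4 codons.
Pro: 4 codons.
Tyr: 2 codons.
Lys: 2 codons.
Gly: 4 codons.
Gln: 2 codons.
Glu: 2 codons.
Lys: 2 codons.
4 × 4 × 2 × 2 × 4 × 2 × 2 × 2 = 2048.

2048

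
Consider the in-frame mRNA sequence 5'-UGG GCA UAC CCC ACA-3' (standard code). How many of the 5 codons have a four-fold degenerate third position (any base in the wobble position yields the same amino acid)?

Codon 1 UGG (Trp): third position 1-fold.
Codon 2 GCA (Ala): third position 4-fold.
Codon 3 UAC (Tyr): third position 2-fold.
Codon 4 CCC (Pro): third position 4-fold.
Codon 5 ACA (Thr): third position 4-fold.
Four-fold degenerate third positions: 3.

3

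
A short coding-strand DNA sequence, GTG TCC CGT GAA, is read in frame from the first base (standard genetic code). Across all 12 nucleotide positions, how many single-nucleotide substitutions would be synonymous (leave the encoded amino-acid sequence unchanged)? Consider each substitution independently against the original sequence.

10

Codon 1 (GTG, Val): 3 synonymous substitutions.
Codon 2 (TCC, Ser): 3 synonymous substitutions.
Codon 3 (CGT, Arg): 3 synonymous substitutions.
Codon 4 (GAA, Glu): 1 synonymous substitution.
Total: 3 + 3 + 3 + 1 = 10.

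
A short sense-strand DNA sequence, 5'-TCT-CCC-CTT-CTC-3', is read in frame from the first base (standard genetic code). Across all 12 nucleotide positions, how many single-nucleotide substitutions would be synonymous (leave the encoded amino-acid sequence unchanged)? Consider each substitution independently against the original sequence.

Codon 1 (TCT, Ser): 3 synonymous substitutions.
Codon 2 (CCC, Pro): 3 synonymous substitutions.
Codon 3 (CTT, Leu): 3 synonymous substitutions.
Codon 4 (CTC, Leu): 3 synonymous substitutions.
Total: 3 + 3 + 3 + 3 = 12.

12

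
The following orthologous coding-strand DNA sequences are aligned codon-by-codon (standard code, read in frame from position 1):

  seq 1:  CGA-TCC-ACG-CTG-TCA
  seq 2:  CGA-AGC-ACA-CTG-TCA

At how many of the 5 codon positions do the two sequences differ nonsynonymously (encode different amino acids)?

0

Codon 1: CGA Arg / CGA Arg — identical.
Codon 2: TCC Ser / AGC Ser — synonymous.
Codon 3: ACG Thr / ACA Thr — synonymous.
Codon 4: CTG Leu / CTG Leu — identical.
Codon 5: TCA Ser / TCA Ser — identical.
Nonsynonymous differences: 0.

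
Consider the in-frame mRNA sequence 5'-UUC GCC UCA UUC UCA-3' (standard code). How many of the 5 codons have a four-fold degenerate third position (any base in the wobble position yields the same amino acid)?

Codon 1 UUC (Phe): third position 2-fold.
Codon 2 GCC (Ala): third position 4-fold.
Codon 3 UCA (Ser): third position 4-fold.
Codon 4 UUC (Phe): third position 2-fold.
Codon 5 UCA (Ser): third position 4-fold.
Four-fold degenerate third positions: 3.

3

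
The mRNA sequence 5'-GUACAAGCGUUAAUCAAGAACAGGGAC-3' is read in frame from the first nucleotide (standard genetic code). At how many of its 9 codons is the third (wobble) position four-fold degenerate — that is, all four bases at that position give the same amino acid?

2

Codon 1 GUA (Val): third position 4-fold.
Codon 2 CAA (Gln): third position 2-fold.
Codon 3 GCG (Ala): third position 4-fold.
Codon 4 UUA (Leu): third position 2-fold.
Codon 5 AUC (Ile): third position 3-fold.
Codon 6 AAG (Lys): third position 2-fold.
Codon 7 AAC (Asn): third position 2-fold.
Codon 8 AGG (Arg): third position 2-fold.
Codon 9 GAC (Asp): third position 2-fold.
Four-fold degenerate third positions: 2.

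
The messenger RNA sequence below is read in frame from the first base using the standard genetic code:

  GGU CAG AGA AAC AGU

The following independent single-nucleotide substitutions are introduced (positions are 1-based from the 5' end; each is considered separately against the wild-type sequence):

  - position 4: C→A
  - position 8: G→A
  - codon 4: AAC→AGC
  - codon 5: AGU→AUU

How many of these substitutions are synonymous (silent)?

0

Codon 2: CAG (Gln) → AAG (Lys) — missense.
Codon 3: AGA (Arg) → AAA (Lys) — missense.
Codon 4: AAC (Asn) → AGC (Ser) — missense.
Codon 5: AGU (Ser) → AUU (Ile) — missense.
Synonymous: 0 of 4.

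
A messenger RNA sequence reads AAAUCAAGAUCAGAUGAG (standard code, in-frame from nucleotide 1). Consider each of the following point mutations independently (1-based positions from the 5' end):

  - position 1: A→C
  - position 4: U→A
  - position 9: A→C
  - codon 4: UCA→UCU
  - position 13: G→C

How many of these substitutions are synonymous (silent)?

1

Codon 1: AAA (Lys) → CAA (Gln) — missense.
Codon 2: UCA (Ser) → ACA (Thr) — missense.
Codon 3: AGA (Arg) → AGC (Ser) — missense.
Codon 4: UCA (Ser) → UCU (Ser) — synonymous.
Codon 5: GAU (Asp) → CAU (His) — missense.
Synonymous: 1 of 5.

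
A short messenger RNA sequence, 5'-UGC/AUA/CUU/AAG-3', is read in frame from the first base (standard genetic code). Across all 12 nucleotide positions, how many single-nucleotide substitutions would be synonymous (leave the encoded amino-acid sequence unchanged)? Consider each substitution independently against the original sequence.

7

Codon 1 (UGC, Cys): 1 synonymous substitution.
Codon 2 (AUA, Ile): 2 synonymous substitutions.
Codon 3 (CUU, Leu): 3 synonymous substitutions.
Codon 4 (AAG, Lys): 1 synonymous substitution.
Total: 1 + 2 + 3 + 1 = 7.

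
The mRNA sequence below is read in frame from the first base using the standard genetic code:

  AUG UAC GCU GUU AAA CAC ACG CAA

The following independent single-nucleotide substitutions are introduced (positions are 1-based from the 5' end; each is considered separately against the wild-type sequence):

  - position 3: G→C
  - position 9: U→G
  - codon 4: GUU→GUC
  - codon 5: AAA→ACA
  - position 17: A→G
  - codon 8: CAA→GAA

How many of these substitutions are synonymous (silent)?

Codon 1: AUG (Met) → AUC (Ile) — missense.
Codon 3: GCU (Ala) → GCG (Ala) — synonymous.
Codon 4: GUU (Val) → GUC (Val) — synonymous.
Codon 5: AAA (Lys) → ACA (Thr) — missense.
Codon 6: CAC (His) → CGC (Arg) — missense.
Codon 8: CAA (Gln) → GAA (Glu) — missense.
Synonymous: 2 of 6.

2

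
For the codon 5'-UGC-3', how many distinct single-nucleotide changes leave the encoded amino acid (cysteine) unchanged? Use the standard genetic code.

Position 1: none → 0 synonymous.
Position 2: none → 0 synonymous.
Position 3: UGU → 1 synonymous.
Total: 0 + 0 + 1 = 1.

1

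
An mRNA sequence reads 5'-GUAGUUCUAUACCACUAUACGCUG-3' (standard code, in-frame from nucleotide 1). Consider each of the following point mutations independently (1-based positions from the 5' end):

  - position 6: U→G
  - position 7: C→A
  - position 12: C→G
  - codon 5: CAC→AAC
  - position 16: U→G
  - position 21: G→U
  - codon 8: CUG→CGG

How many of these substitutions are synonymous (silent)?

Codon 2: GUU (Val) → GUG (Val) — synonymous.
Codon 3: CUA (Leu) → AUA (Ile) — missense.
Codon 4: UAC (Tyr) → UAG (Stop) — nonsense.
Codon 5: CAC (His) → AAC (Asn) — missense.
Codon 6: UAU (Tyr) → GAU (Asp) — missense.
Codon 7: ACG (Thr) → ACU (Thr) — synonymous.
Codon 8: CUG (Leu) → CGG (Arg) — missense.
Synonymous: 2 of 7.

2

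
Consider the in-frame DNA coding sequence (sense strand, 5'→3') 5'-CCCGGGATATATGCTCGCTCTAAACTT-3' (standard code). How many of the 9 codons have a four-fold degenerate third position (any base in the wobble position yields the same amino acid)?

Codon 1 CCC (Pro): third position 4-fold.
Codon 2 GGG (Gly): third position 4-fold.
Codon 3 ATA (Ile): third position 3-fold.
Codon 4 TAT (Tyr): third position 2-fold.
Codon 5 GCT (Ala): third position 4-fold.
Codon 6 CGC (Arg): third position 4-fold.
Codon 7 TCT (Ser): third position 4-fold.
Codon 8 AAA (Lys): third position 2-fold.
Codon 9 CTT (Leu): third position 4-fold.
Four-fold degenerate third positions: 6.

6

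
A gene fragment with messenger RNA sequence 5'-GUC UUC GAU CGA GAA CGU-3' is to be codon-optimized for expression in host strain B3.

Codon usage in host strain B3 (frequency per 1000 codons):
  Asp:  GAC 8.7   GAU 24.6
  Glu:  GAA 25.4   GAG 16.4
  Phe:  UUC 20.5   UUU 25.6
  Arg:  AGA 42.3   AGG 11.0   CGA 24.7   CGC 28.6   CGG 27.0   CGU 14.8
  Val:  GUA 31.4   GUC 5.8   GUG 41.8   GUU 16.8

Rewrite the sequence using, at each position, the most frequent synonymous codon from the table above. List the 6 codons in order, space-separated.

GUG UUU GAU AGA GAA AGA

Codon 1 (Val): best is GUG at 41.8.
Codon 2 (Phe): best is UUU at 25.6.
Codon 3 (Asp): best is GAU at 24.6.
Codon 4 (Arg): best is AGA at 42.3.
Codon 5 (Glu): best is GAA at 25.4.
Codon 6 (Arg): best is AGA at 42.3.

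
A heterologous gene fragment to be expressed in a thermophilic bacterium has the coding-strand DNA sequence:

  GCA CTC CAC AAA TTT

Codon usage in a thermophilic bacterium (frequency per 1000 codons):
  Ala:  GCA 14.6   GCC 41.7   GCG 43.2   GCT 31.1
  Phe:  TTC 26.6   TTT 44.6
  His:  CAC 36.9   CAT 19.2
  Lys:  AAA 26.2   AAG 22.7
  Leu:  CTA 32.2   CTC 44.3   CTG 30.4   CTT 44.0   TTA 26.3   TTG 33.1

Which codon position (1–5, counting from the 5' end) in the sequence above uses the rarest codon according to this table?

1

Codon 1 GCA (Ala): 14.6 per 1000.
Codon 2 CTC (Leu): 44.3 per 1000.
Codon 3 CAC (His): 36.9 per 1000.
Codon 4 AAA (Lys): 26.2 per 1000.
Codon 5 TTT (Phe): 44.6 per 1000.
Lowest frequency is 14.6 at codon 1.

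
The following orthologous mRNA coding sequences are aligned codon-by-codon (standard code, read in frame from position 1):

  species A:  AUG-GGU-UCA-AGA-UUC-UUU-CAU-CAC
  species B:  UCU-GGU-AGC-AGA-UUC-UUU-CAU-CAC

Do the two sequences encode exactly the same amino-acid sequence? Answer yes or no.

Codon 1: AUG Met / UCU Ser — nonsynonymous.
Codon 2: GGU Gly / GGU Gly — identical.
Codon 3: UCA Ser / AGC Ser — synonymous.
Codon 4: AGA Arg / AGA Arg — identical.
Codon 5: UUC Phe / UUC Phe — identical.
Codon 6: UUU Phe / UUU Phe — identical.
Codon 7: CAU His / CAU His — identical.
Codon 8: CAC His / CAC His — identical.
Nonsynonymous differences: 1 → different protein.

no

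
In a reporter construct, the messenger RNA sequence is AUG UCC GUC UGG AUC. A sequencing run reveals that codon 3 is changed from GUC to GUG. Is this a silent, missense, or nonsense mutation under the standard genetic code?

Position 9 falls in codon 3: GUC → Val.
After the substitution the codon is GUG → Val.
Both encode Val, so the change is synonymous.

silent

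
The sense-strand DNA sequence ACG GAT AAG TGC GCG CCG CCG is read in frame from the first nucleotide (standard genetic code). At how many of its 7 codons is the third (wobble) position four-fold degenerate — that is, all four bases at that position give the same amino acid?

4

Codon 1 ACG (Thr): third position 4-fold.
Codon 2 GAT (Asp): third position 2-fold.
Codon 3 AAG (Lys): third position 2-fold.
Codon 4 TGC (Cys): third position 2-fold.
Codon 5 GCG (Ala): third position 4-fold.
Codon 6 CCG (Pro): third position 4-fold.
Codon 7 CCG (Pro): third position 4-fold.
Four-fold degenerate third positions: 4.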